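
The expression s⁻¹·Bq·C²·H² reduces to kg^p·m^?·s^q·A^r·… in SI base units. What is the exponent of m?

Bq = 1/s = s⁻¹ (activity is decays per second).
C = A·s = s·A (charge = current × time).
So C² = s²·A².
H = Wb/A (inductance = flux per current),
    = kg·m²·s⁻²·A⁻².
So H² = kg²·m⁴·s⁻⁴·A⁻⁴.
Combining: s⁻¹·Bq·C²·H² = s⁻¹ · s⁻¹ · (s²·A²) · (kg²·m⁴·s⁻⁴·A⁻⁴) = kg²·m⁴·s⁻⁴·A⁻².
The exponent of m is 4.

4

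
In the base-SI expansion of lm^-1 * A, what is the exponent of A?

lm = cd·sr = cd (luminous flux; sr is dimensionless).
So lm⁻¹ = cd⁻¹.
Combining: lm⁻¹·A = cd⁻¹ · A = A·cd⁻¹.
The exponent of A is 1.

1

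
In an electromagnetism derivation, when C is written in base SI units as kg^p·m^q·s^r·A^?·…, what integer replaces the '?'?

C = s·A.
The exponent of A is 1.

1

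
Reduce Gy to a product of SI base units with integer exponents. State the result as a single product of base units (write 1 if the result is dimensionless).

Gy = J/kg (absorbed dose = energy per mass),
    = m²·s⁻².

m²·s⁻²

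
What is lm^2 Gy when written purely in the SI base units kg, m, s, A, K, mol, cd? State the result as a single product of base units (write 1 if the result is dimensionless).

lm = cd·sr = cd (luminous flux; sr is dimensionless).
So lm² = cd².
Gy = J/kg (absorbed dose = energy per mass),
    = m²·s⁻².
Combining: lm²·Gy = cd² · (m²·s⁻²) = m²·s⁻²·cd².

m²·s⁻²·cd²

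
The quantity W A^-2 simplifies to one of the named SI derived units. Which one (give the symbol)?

Ω

W = J/s (power = energy per time),
    = kg·m²·s⁻³.
Combining: W·A⁻² = (kg·m²·s⁻³) · A⁻² = kg·m²·s⁻³·A⁻².
kg·m²·s⁻³·A⁻² is the base-SI form of the ohm.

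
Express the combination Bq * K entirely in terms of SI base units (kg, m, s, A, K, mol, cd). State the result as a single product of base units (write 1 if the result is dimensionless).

Bq = 1/s = s⁻¹ (activity is decays per second).
Combining: Bq·K = s⁻¹ · K = s⁻¹·K.

s⁻¹·K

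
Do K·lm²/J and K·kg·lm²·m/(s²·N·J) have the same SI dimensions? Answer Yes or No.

Yes

Left side:
  J = N·m (work = force × distance),
      = kg·m²·s⁻².
  So J⁻¹ = kg⁻¹·m⁻²·s².
  lm = cd·sr = cd (luminous flux; sr is dimensionless).
  So lm² = cd².
  Combining: J⁻¹·K·lm² = (kg⁻¹·m⁻²·s²) · K · cd² = kg⁻¹·m⁻²·s²·K·cd².
Right side:
  N = kg·m/s² = kg·m·s⁻² (force = mass × acceleration).
  So N⁻¹ = kg⁻¹·m⁻¹·s².
  lm = cd·sr = cd (luminous flux; sr is dimensionless).
  So lm² = cd².
  J = N·m (work = force × distance),
      = kg·m²·s⁻².
  So J⁻¹ = kg⁻¹·m⁻²·s².
  Combining: K·s⁻²·kg·N⁻¹·lm²·J⁻¹·m = K · s⁻² · kg · (kg⁻¹·m⁻¹·s²) · cd² · (kg⁻¹·m⁻²·s²) · m = kg⁻¹·m⁻²·s²·K·cd².
Both reduce to kg⁻¹·m⁻²·s²·K·cd².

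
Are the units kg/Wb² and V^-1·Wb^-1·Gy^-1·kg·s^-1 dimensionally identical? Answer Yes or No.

No

Left side:
  Wb = V·s (flux: a volt is a weber per second),
      = kg·m²·s⁻²·A⁻¹.
  So Wb⁻² = kg⁻²·m⁻⁴·s⁴·A².
  Combining: kg·Wb⁻² = kg · (kg⁻²·m⁻⁴·s⁴·A²) = kg⁻¹·m⁻⁴·s⁴·A².
Right side:
  V = W/A (potential = power per current),
      = kg·m²·s⁻³·A⁻¹.
  So V⁻¹ = kg⁻¹·m⁻²·s³·A.
  Wb = V·s (flux: a volt is a weber per second),
      = kg·m²·s⁻²·A⁻¹.
  So Wb⁻¹ = kg⁻¹·m⁻²·s²·A.
  Gy = J/kg (absorbed dose = energy per mass),
      = m²·s⁻².
  So Gy⁻¹ = m⁻²·s².
  Combining: V⁻¹·Wb⁻¹·Gy⁻¹·kg·s⁻¹ = (kg⁻¹·m⁻²·s³·A) · (kg⁻¹·m⁻²·s²·A) · (m⁻²·s²) · kg · s⁻¹ = kg⁻¹·m⁻⁶·s⁶·A².
Left is kg⁻¹·m⁻⁴·s⁴·A²; right is kg⁻¹·m⁻⁶·s⁶·A² — different.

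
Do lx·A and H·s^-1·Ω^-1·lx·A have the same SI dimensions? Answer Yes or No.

Left side:
  lx = m⁻²·cd.
  Combining: lx·A = (m⁻²·cd) · A = m⁻²·A·cd.
Right side:
  H = Wb/A (inductance = flux per current),
      = kg·m²·s⁻²·A⁻².
  Ω = V/A (resistance = voltage per current),
      = kg·m²·s⁻³·A⁻².
  So Ω⁻¹ = kg⁻¹·m⁻²·s³·A².
  lx = lm/m² (illuminance = luminous flux per area),
      = m⁻²·cd.
  Combining: H·s⁻¹·Ω⁻¹·lx·A = (kg·m²·s⁻²·A⁻²) · s⁻¹ · (kg⁻¹·m⁻²·s³·A²) · (m⁻²·cd) · A = m⁻²·A·cd.
Both reduce to m⁻²·A·cd.

Yes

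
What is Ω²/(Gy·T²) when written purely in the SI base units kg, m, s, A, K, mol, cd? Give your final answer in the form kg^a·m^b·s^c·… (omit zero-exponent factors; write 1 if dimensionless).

m²·A⁻²

Gy = m²·s⁻².
So Gy⁻¹ = m⁻²·s².
Ω = kg·m²·s⁻³·A⁻².
So Ω² = kg²·m⁴·s⁻⁶·A⁻⁴.
T = kg·s⁻²·A⁻¹.
So T⁻² = kg⁻²·s⁴·A².
Combining: Gy⁻¹·Ω²·T⁻² = (m⁻²·s²) · (kg²·m⁴·s⁻⁶·A⁻⁴) · (kg⁻²·s⁴·A²) = m²·A⁻².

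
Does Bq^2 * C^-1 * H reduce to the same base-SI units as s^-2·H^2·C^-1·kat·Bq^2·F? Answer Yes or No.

Left side:
  Bq = 1/s = s⁻¹ (activity is decays per second).
  So Bq² = s⁻².
  C = A·s = s·A (charge = current × time).
  So C⁻¹ = s⁻¹·A⁻¹.
  H = Wb/A (inductance = flux per current),
      = kg·m²·s⁻²·A⁻².
  Combining: Bq²·C⁻¹·H = s⁻² · (s⁻¹·A⁻¹) · (kg·m²·s⁻²·A⁻²) = kg·m²·s⁻⁵·A⁻³.
Right side:
  H = Wb/A (inductance = flux per current),
      = kg·m²·s⁻²·A⁻².
  So H² = kg²·m⁴·s⁻⁴·A⁻⁴.
  C = A·s = s·A (charge = current × time).
  So C⁻¹ = s⁻¹·A⁻¹.
  kat = mol/s = s⁻¹·mol (catalytic activity).
  Bq = 1/s = s⁻¹ (activity is decays per second).
  So Bq² = s⁻².
  F = C/V (capacitance = charge per voltage),
      = A·s/(kg·m²·s⁻³·A⁻¹) (substituting C and V),
      = kg⁻¹·m⁻²·s⁴·A².
  Combining: s⁻²·H²·C⁻¹·kat·Bq²·F = s⁻² · (kg²·m⁴·s⁻⁴·A⁻⁴) · (s⁻¹·A⁻¹) · (s⁻¹·mol) · s⁻² · (kg⁻¹·m⁻²·s⁴·A²) = kg·m²·s⁻⁶·A⁻³·mol.
Left is kg·m²·s⁻⁵·A⁻³; right is kg·m²·s⁻⁶·A⁻³·mol — different.

No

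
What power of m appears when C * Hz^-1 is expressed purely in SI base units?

C = A·s = s·A (charge = current × time).
Hz = 1/s = s⁻¹ (frequency is cycles per second).
So Hz⁻¹ = s.
Combining: C·Hz⁻¹ = (s·A) · s = s²·A.
The exponent of m is 0.

0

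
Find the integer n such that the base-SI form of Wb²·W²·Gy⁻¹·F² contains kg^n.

2

Wb = V·s (flux: a volt is a weber per second),
    = kg·m²·s⁻²·A⁻¹.
So Wb² = kg²·m⁴·s⁻⁴·A⁻².
W = J/s (power = energy per time),
    = kg·m²·s⁻³.
So W² = kg²·m⁴·s⁻⁶.
Gy = J/kg (absorbed dose = energy per mass),
    = m²·s⁻².
So Gy⁻¹ = m⁻²·s².
F = C/V (capacitance = charge per voltage),
    = A·s/(kg·m²·s⁻³·A⁻¹) (substituting C and V),
    = kg⁻¹·m⁻²·s⁴·A².
So F² = kg⁻²·m⁻⁴·s⁸·A⁴.
Combining: Wb²·W²·Gy⁻¹·F² = (kg²·m⁴·s⁻⁴·A⁻²) · (kg²·m⁴·s⁻⁶) · (m⁻²·s²) · (kg⁻²·m⁻⁴·s⁸·A⁴) = kg²·m²·A².
The exponent of kg is 2.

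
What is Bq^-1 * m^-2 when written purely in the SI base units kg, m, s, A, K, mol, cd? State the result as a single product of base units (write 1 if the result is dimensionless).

Bq = s⁻¹.
So Bq⁻¹ = s.
Combining: Bq⁻¹·m⁻² = s · m⁻² = m⁻²·s.

m⁻²·s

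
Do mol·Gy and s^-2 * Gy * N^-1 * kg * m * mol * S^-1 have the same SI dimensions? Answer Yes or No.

No

Left side:
  Gy = J/kg (absorbed dose = energy per mass),
      = m²·s⁻².
  Combining: mol·Gy = mol · (m²·s⁻²) = m²·s⁻²·mol.
Right side:
  Gy = J/kg (absorbed dose = energy per mass),
      = m²·s⁻².
  N = kg·m/s² = kg·m·s⁻² (force = mass × acceleration).
  So N⁻¹ = kg⁻¹·m⁻¹·s².
  S = 1/Ω (conductance is reciprocal resistance),
      = kg⁻¹·m⁻²·s³·A².
  So S⁻¹ = kg·m²·s⁻³·A⁻².
  Combining: s⁻²·Gy·N⁻¹·kg·m·mol·S⁻¹ = s⁻² · (m²·s⁻²) · (kg⁻¹·m⁻¹·s²) · kg · m · mol · (kg·m²·s⁻³·A⁻²) = kg·m⁴·s⁻⁵·A⁻²·mol.
Left is m²·s⁻²·mol; right is kg·m⁴·s⁻⁵·A⁻²·mol — different.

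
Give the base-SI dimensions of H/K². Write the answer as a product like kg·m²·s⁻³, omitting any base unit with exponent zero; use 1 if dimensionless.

kg·m²·s⁻²·A⁻²·K⁻²

H = Wb/A (inductance = flux per current),
    = kg·m²·s⁻²·A⁻².
Combining: H·K⁻² = (kg·m²·s⁻²·A⁻²) · K⁻² = kg·m²·s⁻²·A⁻²·K⁻².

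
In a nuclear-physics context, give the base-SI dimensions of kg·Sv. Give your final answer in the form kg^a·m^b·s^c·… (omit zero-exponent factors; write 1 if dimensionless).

kg·m²·s⁻²

Sv = J/kg (equivalent dose = energy per mass),
    = m²·s⁻².
Combining: kg·Sv = kg · (m²·s⁻²) = kg·m²·s⁻².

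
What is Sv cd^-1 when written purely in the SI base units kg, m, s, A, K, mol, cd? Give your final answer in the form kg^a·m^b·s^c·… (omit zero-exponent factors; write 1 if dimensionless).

m²·s⁻²·cd⁻¹

Sv = J/kg (equivalent dose = energy per mass),
    = m²·s⁻².
Combining: Sv·cd⁻¹ = (m²·s⁻²) · cd⁻¹ = m²·s⁻²·cd⁻¹.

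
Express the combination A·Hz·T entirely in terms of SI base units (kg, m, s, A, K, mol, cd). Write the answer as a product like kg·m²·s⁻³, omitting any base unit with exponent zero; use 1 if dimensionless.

Hz = 1/s = s⁻¹ (frequency is cycles per second).
T = Wb/m² (flux density = flux per area),
    = kg·s⁻²·A⁻¹.
Combining: A·Hz·T = A · s⁻¹ · (kg·s⁻²·A⁻¹) = kg·s⁻³.

kg·s⁻³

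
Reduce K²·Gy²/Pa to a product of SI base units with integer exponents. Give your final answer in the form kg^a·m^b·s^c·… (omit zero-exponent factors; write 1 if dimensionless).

Gy = m²·s⁻².
So Gy² = m⁴·s⁻⁴.
Pa = kg·m⁻¹·s⁻².
So Pa⁻¹ = kg⁻¹·m·s².
Combining: K²·Gy²·Pa⁻¹ = K² · (m⁴·s⁻⁴) · (kg⁻¹·m·s²) = kg⁻¹·m⁵·s⁻²·K².

kg⁻¹·m⁵·s⁻²·K²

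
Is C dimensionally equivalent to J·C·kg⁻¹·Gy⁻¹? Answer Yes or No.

Left side:
  C = A·s = s·A (charge = current × time).
Right side:
  J = N·m (work = force × distance),
      = kg·m²·s⁻².
  C = A·s = s·A (charge = current × time).
  Gy = J/kg (absorbed dose = energy per mass),
      = m²·s⁻².
  So Gy⁻¹ = m⁻²·s².
  Combining: J·C·kg⁻¹·Gy⁻¹ = (kg·m²·s⁻²) · (s·A) · kg⁻¹ · (m⁻²·s²) = s·A.
Both reduce to s·A.

Yes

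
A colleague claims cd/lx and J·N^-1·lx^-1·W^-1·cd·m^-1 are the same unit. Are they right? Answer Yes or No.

Left side:
  lx = lm/m² (illuminance = luminous flux per area),
      = m⁻²·cd.
  So lx⁻¹ = m²·cd⁻¹.
  Combining: cd·lx⁻¹ = cd · (m²·cd⁻¹) = m².
Right side:
  J = kg·m²·s⁻².
  N = kg·m·s⁻².
  So N⁻¹ = kg⁻¹·m⁻¹·s².
  lx = m⁻²·cd.
  So lx⁻¹ = m²·cd⁻¹.
  W = kg·m²·s⁻³.
  So W⁻¹ = kg⁻¹·m⁻²·s³.
  Combining: J·N⁻¹·lx⁻¹·W⁻¹·cd·m⁻¹ = (kg·m²·s⁻²) · (kg⁻¹·m⁻¹·s²) · (m²·cd⁻¹) · (kg⁻¹·m⁻²·s³) · cd · m⁻¹ = kg⁻¹·s³.
Left is m²; right is kg⁻¹·s³ — different.

No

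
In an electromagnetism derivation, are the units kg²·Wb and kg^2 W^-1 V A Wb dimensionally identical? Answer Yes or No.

Left side:
  Wb = V·s (flux: a volt is a weber per second),
      = kg·m²·s⁻²·A⁻¹.
  Combining: kg²·Wb = kg² · (kg·m²·s⁻²·A⁻¹) = kg³·m²·s⁻²·A⁻¹.
Right side:
  W = kg·m²·s⁻³.
  So W⁻¹ = kg⁻¹·m⁻²·s³.
  V = kg·m²·s⁻³·A⁻¹.
  Wb = kg·m²·s⁻²·A⁻¹.
  Combining: kg²·W⁻¹·V·A·Wb = kg² · (kg⁻¹·m⁻²·s³) · (kg·m²·s⁻³·A⁻¹) · A · (kg·m²·s⁻²·A⁻¹) = kg³·m²·s⁻²·A⁻¹.
Both reduce to kg³·m²·s⁻²·A⁻¹.

Yes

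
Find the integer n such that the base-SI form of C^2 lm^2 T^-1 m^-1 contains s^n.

C = s·A.
So C² = s²·A².
lm = cd.
So lm² = cd².
T = kg·s⁻²·A⁻¹.
So T⁻¹ = kg⁻¹·s²·A.
Combining: C²·lm²·T⁻¹·m⁻¹ = (s²·A²) · cd² · (kg⁻¹·s²·A) · m⁻¹ = kg⁻¹·m⁻¹·s⁴·A³·cd².
The exponent of s is 4.

4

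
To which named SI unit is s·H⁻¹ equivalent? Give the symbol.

H = Wb/A (inductance = flux per current),
    = kg·m²·s⁻²·A⁻².
So H⁻¹ = kg⁻¹·m⁻²·s²·A².
Combining: s·H⁻¹ = s · (kg⁻¹·m⁻²·s²·A²) = kg⁻¹·m⁻²·s³·A².
kg⁻¹·m⁻²·s³·A² is the base-SI form of the siemens.

S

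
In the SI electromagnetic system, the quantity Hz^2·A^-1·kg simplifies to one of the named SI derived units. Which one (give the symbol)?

Hz = 1/s = s⁻¹ (frequency is cycles per second).
So Hz² = s⁻².
Combining: Hz²·A⁻¹·kg = s⁻² · A⁻¹ · kg = kg·s⁻²·A⁻¹.
kg·s⁻²·A⁻¹ is the base-SI form of the tesla.

T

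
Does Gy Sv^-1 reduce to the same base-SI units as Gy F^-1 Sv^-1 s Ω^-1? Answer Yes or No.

Left side:
  Gy = J/kg (absorbed dose = energy per mass),
      = m²·s⁻².
  Sv = J/kg (equivalent dose = energy per mass),
      = m²·s⁻².
  So Sv⁻¹ = m⁻²·s².
  Combining: Gy·Sv⁻¹ = (m²·s⁻²) · (m⁻²·s²) = 1.
Right side:
  Gy = m²·s⁻².
  F = kg⁻¹·m⁻²·s⁴·A².
  So F⁻¹ = kg·m²·s⁻⁴·A⁻².
  Sv = m²·s⁻².
  So Sv⁻¹ = m⁻²·s².
  Ω = kg·m²·s⁻³·A⁻².
  So Ω⁻¹ = kg⁻¹·m⁻²·s³·A².
  Combining: Gy·F⁻¹·Sv⁻¹·s·Ω⁻¹ = (m²·s⁻²) · (kg·m²·s⁻⁴·A⁻²) · (m⁻²·s²) · s · (kg⁻¹·m⁻²·s³·A²) = 1.
Both reduce to 1.

Yes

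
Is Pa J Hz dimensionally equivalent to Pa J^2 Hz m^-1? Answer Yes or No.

No

Left side:
  Pa = kg·m⁻¹·s⁻².
  J = kg·m²·s⁻².
  Hz = s⁻¹.
  Combining: Pa·J·Hz = (kg·m⁻¹·s⁻²) · (kg·m²·s⁻²) · s⁻¹ = kg²·m·s⁻⁵.
Right side:
  Pa = kg·m⁻¹·s⁻².
  J = kg·m²·s⁻².
  So J² = kg²·m⁴·s⁻⁴.
  Hz = s⁻¹.
  Combining: Pa·J²·Hz·m⁻¹ = (kg·m⁻¹·s⁻²) · (kg²·m⁴·s⁻⁴) · s⁻¹ · m⁻¹ = kg³·m²·s⁻⁷.
Left is kg²·m·s⁻⁵; right is kg³·m²·s⁻⁷ — different.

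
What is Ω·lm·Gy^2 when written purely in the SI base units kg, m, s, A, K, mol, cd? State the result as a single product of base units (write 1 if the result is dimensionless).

kg·m⁶·s⁻⁷·A⁻²·cd

Ω = kg·m²·s⁻³·A⁻².
lm = cd.
Gy = m²·s⁻².
So Gy² = m⁴·s⁻⁴.
Combining: Ω·lm·Gy² = (kg·m²·s⁻³·A⁻²) · cd · (m⁴·s⁻⁴) = kg·m⁶·s⁻⁷·A⁻²·cd.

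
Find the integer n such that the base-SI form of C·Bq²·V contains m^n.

2

C = A·s = s·A (charge = current × time).
Bq = 1/s = s⁻¹ (activity is decays per second).
So Bq² = s⁻².
V = W/A (potential = power per current),
    = kg·m²·s⁻³·A⁻¹.
Combining: C·Bq²·V = (s·A) · s⁻² · (kg·m²·s⁻³·A⁻¹) = kg·m²·s⁻⁴.
The exponent of m is 2.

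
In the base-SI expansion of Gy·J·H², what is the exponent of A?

Gy = J/kg (absorbed dose = energy per mass),
    = m²·s⁻².
J = N·m (work = force × distance),
    = kg·m²·s⁻².
H = Wb/A (inductance = flux per current),
    = kg·m²·s⁻²·A⁻².
So H² = kg²·m⁴·s⁻⁴·A⁻⁴.
Combining: Gy·J·H² = (m²·s⁻²) · (kg·m²·s⁻²) · (kg²·m⁴·s⁻⁴·A⁻⁴) = kg³·m⁸·s⁻⁸·A⁻⁴.
The exponent of A is -4.

-4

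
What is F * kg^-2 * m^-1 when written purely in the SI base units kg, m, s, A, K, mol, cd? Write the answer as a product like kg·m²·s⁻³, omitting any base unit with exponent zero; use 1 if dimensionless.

kg⁻³·m⁻³·s⁴·A²

F = kg⁻¹·m⁻²·s⁴·A².
Combining: F·kg⁻²·m⁻¹ = (kg⁻¹·m⁻²·s⁴·A²) · kg⁻² · m⁻¹ = kg⁻³·m⁻³·s⁴·A².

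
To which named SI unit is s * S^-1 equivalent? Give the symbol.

H

S = 1/Ω (conductance is reciprocal resistance),
    = kg⁻¹·m⁻²·s³·A².
So S⁻¹ = kg·m²·s⁻³·A⁻².
Combining: s·S⁻¹ = s · (kg·m²·s⁻³·A⁻²) = kg·m²·s⁻²·A⁻².
kg·m²·s⁻²·A⁻² is the base-SI form of the henry.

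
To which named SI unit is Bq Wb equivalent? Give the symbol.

Bq = s⁻¹.
Wb = kg·m²·s⁻²·A⁻¹.
Combining: Bq·Wb = s⁻¹ · (kg·m²·s⁻²·A⁻¹) = kg·m²·s⁻³·A⁻¹.
kg·m²·s⁻³·A⁻¹ is the base-SI form of the volt.

V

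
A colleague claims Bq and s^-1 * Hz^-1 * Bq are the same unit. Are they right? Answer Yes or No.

Left side:
  Bq = 1/s = s⁻¹ (activity is decays per second).
Right side:
  Hz = 1/s = s⁻¹ (frequency is cycles per second).
  So Hz⁻¹ = s.
  Bq = 1/s = s⁻¹ (activity is decays per second).
  Combining: s⁻¹·Hz⁻¹·Bq = s⁻¹ · s · s⁻¹ = s⁻¹.
Both reduce to s⁻¹.

Yes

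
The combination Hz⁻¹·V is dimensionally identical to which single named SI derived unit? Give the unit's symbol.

Hz = s⁻¹.
So Hz⁻¹ = s.
V = kg·m²·s⁻³·A⁻¹.
Combining: Hz⁻¹·V = s · (kg·m²·s⁻³·A⁻¹) = kg·m²·s⁻²·A⁻¹.
kg·m²·s⁻²·A⁻¹ is the base-SI form of the weber.

Wb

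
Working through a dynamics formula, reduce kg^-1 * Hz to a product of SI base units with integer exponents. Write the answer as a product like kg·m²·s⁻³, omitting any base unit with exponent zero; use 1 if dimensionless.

Hz = s⁻¹.
Combining: kg⁻¹·Hz = kg⁻¹ · s⁻¹ = kg⁻¹·s⁻¹.

kg⁻¹·s⁻¹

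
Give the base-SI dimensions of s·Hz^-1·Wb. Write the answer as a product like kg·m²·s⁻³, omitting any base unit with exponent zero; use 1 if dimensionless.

Hz = s⁻¹.
So Hz⁻¹ = s.
Wb = kg·m²·s⁻²·A⁻¹.
Combining: s·Hz⁻¹·Wb = s · s · (kg·m²·s⁻²·A⁻¹) = kg·m²·A⁻¹.

kg·m²·A⁻¹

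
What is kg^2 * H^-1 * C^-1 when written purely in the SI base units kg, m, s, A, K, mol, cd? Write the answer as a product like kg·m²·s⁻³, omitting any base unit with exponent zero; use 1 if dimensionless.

H = Wb/A (inductance = flux per current),
    = kg·m²·s⁻²·A⁻².
So H⁻¹ = kg⁻¹·m⁻²·s²·A².
C = A·s = s·A (charge = current × time).
So C⁻¹ = s⁻¹·A⁻¹.
Combining: kg²·H⁻¹·C⁻¹ = kg² · (kg⁻¹·m⁻²·s²·A²) · (s⁻¹·A⁻¹) = kg·m⁻²·s·A.

kg·m⁻²·s·A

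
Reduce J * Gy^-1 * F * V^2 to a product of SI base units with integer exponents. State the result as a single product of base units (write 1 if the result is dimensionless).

kg²·m²·s⁻²

J = kg·m²·s⁻².
Gy = m²·s⁻².
So Gy⁻¹ = m⁻²·s².
F = kg⁻¹·m⁻²·s⁴·A².
V = kg·m²·s⁻³·A⁻¹.
So V² = kg²·m⁴·s⁻⁶·A⁻².
Combining: J·Gy⁻¹·F·V² = (kg·m²·s⁻²) · (m⁻²·s²) · (kg⁻¹·m⁻²·s⁴·A²) · (kg²·m⁴·s⁻⁶·A⁻²) = kg²·m²·s⁻².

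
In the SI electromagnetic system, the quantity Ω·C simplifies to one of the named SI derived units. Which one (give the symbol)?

Wb

Ω = V/A (resistance = voltage per current),
    = kg·m²·s⁻³·A⁻².
C = A·s = s·A (charge = current × time).
Combining: Ω·C = (kg·m²·s⁻³·A⁻²) · (s·A) = kg·m²·s⁻²·A⁻¹.
kg·m²·s⁻²·A⁻¹ is the base-SI form of the weber.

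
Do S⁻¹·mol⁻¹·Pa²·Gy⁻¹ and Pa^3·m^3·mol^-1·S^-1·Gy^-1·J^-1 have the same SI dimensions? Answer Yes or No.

Yes

Left side:
  S = kg⁻¹·m⁻²·s³·A².
  So S⁻¹ = kg·m²·s⁻³·A⁻².
  Pa = kg·m⁻¹·s⁻².
  So Pa² = kg²·m⁻²·s⁻⁴.
  Gy = m²·s⁻².
  So Gy⁻¹ = m⁻²·s².
  Combining: S⁻¹·mol⁻¹·Pa²·Gy⁻¹ = (kg·m²·s⁻³·A⁻²) · mol⁻¹ · (kg²·m⁻²·s⁻⁴) · (m⁻²·s²) = kg³·m⁻²·s⁻⁵·A⁻²·mol⁻¹.
Right side:
  Pa = kg·m⁻¹·s⁻².
  So Pa³ = kg³·m⁻³·s⁻⁶.
  S = kg⁻¹·m⁻²·s³·A².
  So S⁻¹ = kg·m²·s⁻³·A⁻².
  Gy = m²·s⁻².
  So Gy⁻¹ = m⁻²·s².
  J = kg·m²·s⁻².
  So J⁻¹ = kg⁻¹·m⁻²·s².
  Combining: Pa³·m³·mol⁻¹·S⁻¹·Gy⁻¹·J⁻¹ = (kg³·m⁻³·s⁻⁶) · m³ · mol⁻¹ · (kg·m²·s⁻³·A⁻²) · (m⁻²·s²) · (kg⁻¹·m⁻²·s²) = kg³·m⁻²·s⁻⁵·A⁻²·mol⁻¹.
Both reduce to kg³·m⁻²·s⁻⁵·A⁻²·mol⁻¹.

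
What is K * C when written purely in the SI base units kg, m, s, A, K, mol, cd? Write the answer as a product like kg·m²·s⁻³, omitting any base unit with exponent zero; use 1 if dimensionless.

s·A·K

C = A·s = s·A (charge = current × time).
Combining: K·C = K · (s·A) = s·A·K.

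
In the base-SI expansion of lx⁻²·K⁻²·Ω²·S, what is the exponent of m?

lx = m⁻²·cd.
So lx⁻² = m⁴·cd⁻².
Ω = kg·m²·s⁻³·A⁻².
So Ω² = kg²·m⁴·s⁻⁶·A⁻⁴.
S = kg⁻¹·m⁻²·s³·A².
Combining: lx⁻²·K⁻²·Ω²·S = (m⁴·cd⁻²) · K⁻² · (kg²·m⁴·s⁻⁶·A⁻⁴) · (kg⁻¹·m⁻²·s³·A²) = kg·m⁶·s⁻³·A⁻²·K⁻²·cd⁻².
The exponent of m is 6.

6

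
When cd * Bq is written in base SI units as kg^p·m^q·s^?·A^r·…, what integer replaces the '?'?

Bq = 1/s = s⁻¹ (activity is decays per second).
Combining: cd·Bq = cd · s⁻¹ = s⁻¹·cd.
The exponent of s is -1.

-1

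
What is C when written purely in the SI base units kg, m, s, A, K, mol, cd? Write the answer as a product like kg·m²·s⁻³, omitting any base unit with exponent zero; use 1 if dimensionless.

C = A·s = s·A (charge = current × time).

s·A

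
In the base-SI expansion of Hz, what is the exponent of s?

Hz = 1/s = s⁻¹ (frequency is cycles per second).
The exponent of s is -1.

-1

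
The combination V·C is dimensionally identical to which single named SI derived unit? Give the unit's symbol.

V = W/A (potential = power per current),
    = kg·m²·s⁻³·A⁻¹.
C = A·s = s·A (charge = current × time).
Combining: V·C = (kg·m²·s⁻³·A⁻¹) · (s·A) = kg·m²·s⁻².
kg·m²·s⁻² is the base-SI form of the joule.

J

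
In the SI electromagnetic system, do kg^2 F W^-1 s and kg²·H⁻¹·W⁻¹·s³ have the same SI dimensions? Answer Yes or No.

Yes

Left side:
  F = C/V (capacitance = charge per voltage),
      = A·s/(kg·m²·s⁻³·A⁻¹) (substituting C and V),
      = kg⁻¹·m⁻²·s⁴·A².
  W = J/s (power = energy per time),
      = kg·m²·s⁻³.
  So W⁻¹ = kg⁻¹·m⁻²·s³.
  Combining: kg²·F·W⁻¹·s = kg² · (kg⁻¹·m⁻²·s⁴·A²) · (kg⁻¹·m⁻²·s³) · s = m⁻⁴·s⁸·A².
Right side:
  H = Wb/A (inductance = flux per current),
      = kg·m²·s⁻²·A⁻².
  So H⁻¹ = kg⁻¹·m⁻²·s²·A².
  W = J/s (power = energy per time),
      = kg·m²·s⁻³.
  So W⁻¹ = kg⁻¹·m⁻²·s³.
  Combining: kg²·H⁻¹·W⁻¹·s³ = kg² · (kg⁻¹·m⁻²·s²·A²) · (kg⁻¹·m⁻²·s³) · s³ = m⁻⁴·s⁸·A².
Both reduce to m⁻⁴·s⁸·A².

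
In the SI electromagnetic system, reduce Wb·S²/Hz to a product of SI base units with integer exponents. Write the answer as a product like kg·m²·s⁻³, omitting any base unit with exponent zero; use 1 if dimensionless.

Hz = 1/s = s⁻¹ (frequency is cycles per second).
So Hz⁻¹ = s.
Wb = V·s (flux: a volt is a weber per second),
    = kg·m²·s⁻²·A⁻¹.
S = 1/Ω (conductance is reciprocal resistance),
    = kg⁻¹·m⁻²·s³·A².
So S² = kg⁻²·m⁻⁴·s⁶·A⁴.
Combining: Hz⁻¹·Wb·S² = s · (kg·m²·s⁻²·A⁻¹) · (kg⁻²·m⁻⁴·s⁶·A⁴) = kg⁻¹·m⁻²·s⁵·A³.

kg⁻¹·m⁻²·s⁵·A³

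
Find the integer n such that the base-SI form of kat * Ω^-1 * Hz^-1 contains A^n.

kat = mol/s = s⁻¹·mol (catalytic activity).
Ω = V/A (resistance = voltage per current),
    = kg·m²·s⁻³·A⁻².
So Ω⁻¹ = kg⁻¹·m⁻²·s³·A².
Hz = 1/s = s⁻¹ (frequency is cycles per second).
So Hz⁻¹ = s.
Combining: kat·Ω⁻¹·Hz⁻¹ = (s⁻¹·mol) · (kg⁻¹·m⁻²·s³·A²) · s = kg⁻¹·m⁻²·s³·A²·mol.
The exponent of A is 2.

2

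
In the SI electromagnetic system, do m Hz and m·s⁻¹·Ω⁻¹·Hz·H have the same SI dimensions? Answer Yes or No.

Left side:
  Hz = s⁻¹.
  Combining: m·Hz = m · s⁻¹ = m·s⁻¹.
Right side:
  Ω = kg·m²·s⁻³·A⁻².
  So Ω⁻¹ = kg⁻¹·m⁻²·s³·A².
  Hz = s⁻¹.
  H = kg·m²·s⁻²·A⁻².
  Combining: m·s⁻¹·Ω⁻¹·Hz·H = m · s⁻¹ · (kg⁻¹·m⁻²·s³·A²) · s⁻¹ · (kg·m²·s⁻²·A⁻²) = m·s⁻¹.
Both reduce to m·s⁻¹.

Yes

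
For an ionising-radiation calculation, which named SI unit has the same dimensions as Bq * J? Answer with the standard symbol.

W

Bq = s⁻¹.
J = kg·m²·s⁻².
Combining: Bq·J = s⁻¹ · (kg·m²·s⁻²) = kg·m²·s⁻³.
kg·m²·s⁻³ is the base-SI form of the watt.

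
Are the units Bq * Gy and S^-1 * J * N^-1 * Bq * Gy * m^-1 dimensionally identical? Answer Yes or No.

No

Left side:
  Bq = 1/s = s⁻¹ (activity is decays per second).
  Gy = J/kg (absorbed dose = energy per mass),
      = m²·s⁻².
  Combining: Bq·Gy = s⁻¹ · (m²·s⁻²) = m²·s⁻³.
Right side:
  S = 1/Ω (conductance is reciprocal resistance),
      = kg⁻¹·m⁻²·s³·A².
  So S⁻¹ = kg·m²·s⁻³·A⁻².
  J = N·m (work = force × distance),
      = kg·m²·s⁻².
  N = kg·m/s² = kg·m·s⁻² (force = mass × acceleration).
  So N⁻¹ = kg⁻¹·m⁻¹·s².
  Bq = 1/s = s⁻¹ (activity is decays per second).
  Gy = J/kg (absorbed dose = energy per mass),
      = m²·s⁻².
  Combining: S⁻¹·J·N⁻¹·Bq·Gy·m⁻¹ = (kg·m²·s⁻³·A⁻²) · (kg·m²·s⁻²) · (kg⁻¹·m⁻¹·s²) · s⁻¹ · (m²·s⁻²) · m⁻¹ = kg·m⁴·s⁻⁶·A⁻².
Left is m²·s⁻³; right is kg·m⁴·s⁻⁶·A⁻² — different.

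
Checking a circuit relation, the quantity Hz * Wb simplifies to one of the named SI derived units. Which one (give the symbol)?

V

Hz = 1/s = s⁻¹ (frequency is cycles per second).
Wb = V·s (flux: a volt is a weber per second),
    = kg·m²·s⁻²·A⁻¹.
Combining: Hz·Wb = s⁻¹ · (kg·m²·s⁻²·A⁻¹) = kg·m²·s⁻³·A⁻¹.
kg·m²·s⁻³·A⁻¹ is the base-SI form of the volt.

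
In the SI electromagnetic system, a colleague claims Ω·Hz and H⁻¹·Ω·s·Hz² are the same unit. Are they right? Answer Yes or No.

Left side:
  Ω = V/A (resistance = voltage per current),
      = kg·m²·s⁻³·A⁻².
  Hz = 1/s = s⁻¹ (frequency is cycles per second).
  Combining: Ω·Hz = (kg·m²·s⁻³·A⁻²) · s⁻¹ = kg·m²·s⁻⁴·A⁻².
Right side:
  H = Wb/A (inductance = flux per current),
      = kg·m²·s⁻²·A⁻².
  So H⁻¹ = kg⁻¹·m⁻²·s²·A².
  Ω = V/A (resistance = voltage per current),
      = kg·m²·s⁻³·A⁻².
  Hz = 1/s = s⁻¹ (frequency is cycles per second).
  So Hz² = s⁻².
  Combining: H⁻¹·Ω·s·Hz² = (kg⁻¹·m⁻²·s²·A²) · (kg·m²·s⁻³·A⁻²) · s · s⁻² = s⁻².
Left is kg·m²·s⁻⁴·A⁻²; right is s⁻² — different.

No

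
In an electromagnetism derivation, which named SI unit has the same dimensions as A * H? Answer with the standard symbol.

H = Wb/A (inductance = flux per current),
    = kg·m²·s⁻²·A⁻².
Combining: A·H = A · (kg·m²·s⁻²·A⁻²) = kg·m²·s⁻²·A⁻¹.
kg·m²·s⁻²·A⁻¹ is the base-SI form of the weber.

Wb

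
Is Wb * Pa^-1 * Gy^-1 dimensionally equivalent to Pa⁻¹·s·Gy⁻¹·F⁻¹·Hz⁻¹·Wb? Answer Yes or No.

Left side:
  Wb = kg·m²·s⁻²·A⁻¹.
  Pa = kg·m⁻¹·s⁻².
  So Pa⁻¹ = kg⁻¹·m·s².
  Gy = m²·s⁻².
  So Gy⁻¹ = m⁻²·s².
  Combining: Wb·Pa⁻¹·Gy⁻¹ = (kg·m²·s⁻²·A⁻¹) · (kg⁻¹·m·s²) · (m⁻²·s²) = m·s²·A⁻¹.
Right side:
  Pa = N/m² (pressure = force per area),
      = kg·m⁻¹·s⁻².
  So Pa⁻¹ = kg⁻¹·m·s².
  Gy = J/kg (absorbed dose = energy per mass),
      = m²·s⁻².
  So Gy⁻¹ = m⁻²·s².
  F = C/V (capacitance = charge per voltage),
      = A·s/(kg·m²·s⁻³·A⁻¹) (substituting C and V),
      = kg⁻¹·m⁻²·s⁴·A².
  So F⁻¹ = kg·m²·s⁻⁴·A⁻².
  Hz = 1/s = s⁻¹ (frequency is cycles per second).
  So Hz⁻¹ = s.
  Wb = V·s (flux: a volt is a weber per second),
      = kg·m²·s⁻²·A⁻¹.
  Combining: Pa⁻¹·s·Gy⁻¹·F⁻¹·Hz⁻¹·Wb = (kg⁻¹·m·s²) · s · (m⁻²·s²) · (kg·m²·s⁻⁴·A⁻²) · s · (kg·m²·s⁻²·A⁻¹) = kg·m³·A⁻³.
Left is m·s²·A⁻¹; right is kg·m³·A⁻³ — different.

No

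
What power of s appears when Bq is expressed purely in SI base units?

Bq = s⁻¹.
The exponent of s is -1.

-1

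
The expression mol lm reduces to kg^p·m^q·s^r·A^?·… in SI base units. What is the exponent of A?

0

lm = cd·sr = cd (luminous flux; sr is dimensionless).
Combining: mol·lm = mol · cd = mol·cd.
The exponent of A is 0.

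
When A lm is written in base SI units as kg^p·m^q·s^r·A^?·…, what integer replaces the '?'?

lm = cd.
Combining: A·lm = A · cd = A·cd.
The exponent of A is 1.

1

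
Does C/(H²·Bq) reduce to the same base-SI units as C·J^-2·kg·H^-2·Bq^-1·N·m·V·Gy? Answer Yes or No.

Left side:
  H = Wb/A (inductance = flux per current),
      = kg·m²·s⁻²·A⁻².
  So H⁻² = kg⁻²·m⁻⁴·s⁴·A⁴.
  C = A·s = s·A (charge = current × time).
  Bq = 1/s = s⁻¹ (activity is decays per second).
  So Bq⁻¹ = s.
  Combining: H⁻²·C·Bq⁻¹ = (kg⁻²·m⁻⁴·s⁴·A⁴) · (s·A) · s = kg⁻²·m⁻⁴·s⁶·A⁵.
Right side:
  C = A·s = s·A (charge = current × time).
  J = N·m (work = force × distance),
      = kg·m²·s⁻².
  So J⁻² = kg⁻²·m⁻⁴·s⁴.
  H = Wb/A (inductance = flux per current),
      = kg·m²·s⁻²·A⁻².
  So H⁻² = kg⁻²·m⁻⁴·s⁴·A⁴.
  Bq = 1/s = s⁻¹ (activity is decays per second).
  So Bq⁻¹ = s.
  N = kg·m/s² = kg·m·s⁻² (force = mass × acceleration).
  V = W/A (potential = power per current),
      = kg·m²·s⁻³·A⁻¹.
  Gy = J/kg (absorbed dose = energy per mass),
      = m²·s⁻².
  Combining: C·J⁻²·kg·H⁻²·Bq⁻¹·N·m·V·Gy = (s·A) · (kg⁻²·m⁻⁴·s⁴) · kg · (kg⁻²·m⁻⁴·s⁴·A⁴) · s · (kg·m·s⁻²) · m · (kg·m²·s⁻³·A⁻¹) · (m²·s⁻²) = kg⁻¹·m⁻²·s³·A⁴.
Left is kg⁻²·m⁻⁴·s⁶·A⁵; right is kg⁻¹·m⁻²·s³·A⁴ — different.

No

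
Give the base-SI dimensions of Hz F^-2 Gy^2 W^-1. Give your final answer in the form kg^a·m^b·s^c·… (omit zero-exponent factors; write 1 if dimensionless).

kg·m⁶·s⁻¹⁰·A⁻⁴

Hz = 1/s = s⁻¹ (frequency is cycles per second).
F = C/V (capacitance = charge per voltage),
    = A·s/(kg·m²·s⁻³·A⁻¹) (substituting C and V),
    = kg⁻¹·m⁻²·s⁴·A².
So F⁻² = kg²·m⁴·s⁻⁸·A⁻⁴.
Gy = J/kg (absorbed dose = energy per mass),
    = m²·s⁻².
So Gy² = m⁴·s⁻⁴.
W = J/s (power = energy per time),
    = kg·m²·s⁻³.
So W⁻¹ = kg⁻¹·m⁻²·s³.
Combining: Hz·F⁻²·Gy²·W⁻¹ = s⁻¹ · (kg²·m⁴·s⁻⁸·A⁻⁴) · (m⁴·s⁻⁴) · (kg⁻¹·m⁻²·s³) = kg·m⁶·s⁻¹⁰·A⁻⁴.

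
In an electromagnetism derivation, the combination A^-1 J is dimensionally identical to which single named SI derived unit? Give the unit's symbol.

Wb

J = N·m (work = force × distance),
    = kg·m²·s⁻².
Combining: A⁻¹·J = A⁻¹ · (kg·m²·s⁻²) = kg·m²·s⁻²·A⁻¹.
kg·m²·s⁻²·A⁻¹ is the base-SI form of the weber.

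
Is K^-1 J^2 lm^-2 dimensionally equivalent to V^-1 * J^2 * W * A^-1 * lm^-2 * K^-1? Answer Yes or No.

Left side:
  J = N·m (work = force × distance),
      = kg·m²·s⁻².
  So J² = kg²·m⁴·s⁻⁴.
  lm = cd·sr = cd (luminous flux; sr is dimensionless).
  So lm⁻² = cd⁻².
  Combining: K⁻¹·J²·lm⁻² = K⁻¹ · (kg²·m⁴·s⁻⁴) · cd⁻² = kg²·m⁴·s⁻⁴·K⁻¹·cd⁻².
Right side:
  V = W/A (potential = power per current),
      = kg·m²·s⁻³·A⁻¹.
  So V⁻¹ = kg⁻¹·m⁻²·s³·A.
  J = N·m (work = force × distance),
      = kg·m²·s⁻².
  So J² = kg²·m⁴·s⁻⁴.
  W = J/s (power = energy per time),
      = kg·m²·s⁻³.
  lm = cd·sr = cd (luminous flux; sr is dimensionless).
  So lm⁻² = cd⁻².
  Combining: V⁻¹·J²·W·A⁻¹·lm⁻²·K⁻¹ = (kg⁻¹·m⁻²·s³·A) · (kg²·m⁴·s⁻⁴) · (kg·m²·s⁻³) · A⁻¹ · cd⁻² · K⁻¹ = kg²·m⁴·s⁻⁴·K⁻¹·cd⁻².
Both reduce to kg²·m⁴·s⁻⁴·K⁻¹·cd⁻².

Yes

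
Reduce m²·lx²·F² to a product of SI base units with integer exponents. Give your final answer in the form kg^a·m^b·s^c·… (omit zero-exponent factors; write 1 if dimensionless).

kg⁻²·m⁻⁶·s⁸·A⁴·cd²

lx = lm/m² (illuminance = luminous flux per area),
    = m⁻²·cd.
So lx² = m⁻⁴·cd².
F = C/V (capacitance = charge per voltage),
    = A·s/(kg·m²·s⁻³·A⁻¹) (substituting C and V),
    = kg⁻¹·m⁻²·s⁴·A².
So F² = kg⁻²·m⁻⁴·s⁸·A⁴.
Combining: m²·lx²·F² = m² · (m⁻⁴·cd²) · (kg⁻²·m⁻⁴·s⁸·A⁴) = kg⁻²·m⁻⁶·s⁸·A⁴·cd².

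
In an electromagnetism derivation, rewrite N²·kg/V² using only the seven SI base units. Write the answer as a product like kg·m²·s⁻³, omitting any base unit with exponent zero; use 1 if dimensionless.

N = kg·m·s⁻².
So N² = kg²·m²·s⁻⁴.
V = kg·m²·s⁻³·A⁻¹.
So V⁻² = kg⁻²·m⁻⁴·s⁶·A².
Combining: N²·kg·V⁻² = (kg²·m²·s⁻⁴) · kg · (kg⁻²·m⁻⁴·s⁶·A²) = kg·m⁻²·s²·A².

kg·m⁻²·s²·A²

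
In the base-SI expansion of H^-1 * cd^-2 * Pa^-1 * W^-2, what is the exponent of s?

10

H = kg·m²·s⁻²·A⁻².
So H⁻¹ = kg⁻¹·m⁻²·s²·A².
Pa = kg·m⁻¹·s⁻².
So Pa⁻¹ = kg⁻¹·m·s².
W = kg·m²·s⁻³.
So W⁻² = kg⁻²·m⁻⁴·s⁶.
Combining: H⁻¹·cd⁻²·Pa⁻¹·W⁻² = (kg⁻¹·m⁻²·s²·A²) · cd⁻² · (kg⁻¹·m·s²) · (kg⁻²·m⁻⁴·s⁶) = kg⁻⁴·m⁻⁵·s¹⁰·A²·cd⁻².
The exponent of s is 10.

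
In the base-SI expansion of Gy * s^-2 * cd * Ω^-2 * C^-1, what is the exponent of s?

Gy = m²·s⁻².
Ω = kg·m²·s⁻³·A⁻².
So Ω⁻² = kg⁻²·m⁻⁴·s⁶·A⁴.
C = s·A.
So C⁻¹ = s⁻¹·A⁻¹.
Combining: Gy·s⁻²·cd·Ω⁻²·C⁻¹ = (m²·s⁻²) · s⁻² · cd · (kg⁻²·m⁻⁴·s⁶·A⁴) · (s⁻¹·A⁻¹) = kg⁻²·m⁻²·s·A³·cd.
The exponent of s is 1.

1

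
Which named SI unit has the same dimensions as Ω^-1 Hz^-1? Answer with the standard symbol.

F

Ω = V/A (resistance = voltage per current),
    = kg·m²·s⁻³·A⁻².
So Ω⁻¹ = kg⁻¹·m⁻²·s³·A².
Hz = 1/s = s⁻¹ (frequency is cycles per second).
So Hz⁻¹ = s.
Combining: Ω⁻¹·Hz⁻¹ = (kg⁻¹·m⁻²·s³·A²) · s = kg⁻¹·m⁻²·s⁴·A².
kg⁻¹·m⁻²·s⁴·A² is the base-SI form of the farad.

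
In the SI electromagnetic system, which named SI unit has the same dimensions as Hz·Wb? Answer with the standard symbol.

V

Hz = 1/s = s⁻¹ (frequency is cycles per second).
Wb = V·s (flux: a volt is a weber per second),
    = kg·m²·s⁻²·A⁻¹.
Combining: Hz·Wb = s⁻¹ · (kg·m²·s⁻²·A⁻¹) = kg·m²·s⁻³·A⁻¹.
kg·m²·s⁻³·A⁻¹ is the base-SI form of the volt.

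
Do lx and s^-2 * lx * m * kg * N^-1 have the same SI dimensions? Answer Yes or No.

Left side:
  lx = m⁻²·cd.
Right side:
  lx = lm/m² (illuminance = luminous flux per area),
      = m⁻²·cd.
  N = kg·m/s² = kg·m·s⁻² (force = mass × acceleration).
  So N⁻¹ = kg⁻¹·m⁻¹·s².
  Combining: s⁻²·lx·m·kg·N⁻¹ = s⁻² · (m⁻²·cd) · m · kg · (kg⁻¹·m⁻¹·s²) = m⁻²·cd.
Both reduce to m⁻²·cd.

Yes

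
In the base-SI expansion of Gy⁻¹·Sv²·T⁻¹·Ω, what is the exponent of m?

4

Gy = m²·s⁻².
So Gy⁻¹ = m⁻²·s².
Sv = m²·s⁻².
So Sv² = m⁴·s⁻⁴.
T = kg·s⁻²·A⁻¹.
So T⁻¹ = kg⁻¹·s²·A.
Ω = kg·m²·s⁻³·A⁻².
Combining: Gy⁻¹·Sv²·T⁻¹·Ω = (m⁻²·s²) · (m⁴·s⁻⁴) · (kg⁻¹·s²·A) · (kg·m²·s⁻³·A⁻²) = m⁴·s⁻³·A⁻¹.
The exponent of m is 4.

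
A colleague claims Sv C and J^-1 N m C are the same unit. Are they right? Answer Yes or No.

No

Left side:
  Sv = m²·s⁻².
  C = s·A.
  Combining: Sv·C = (m²·s⁻²) · (s·A) = m²·s⁻¹·A.
Right side:
  J = N·m (work = force × distance),
      = kg·m²·s⁻².
  So J⁻¹ = kg⁻¹·m⁻²·s².
  N = kg·m/s² = kg·m·s⁻² (force = mass × acceleration).
  C = A·s = s·A (charge = current × time).
  Combining: J⁻¹·N·m·C = (kg⁻¹·m⁻²·s²) · (kg·m·s⁻²) · m · (s·A) = s·A.
Left is m²·s⁻¹·A; right is s·A — different.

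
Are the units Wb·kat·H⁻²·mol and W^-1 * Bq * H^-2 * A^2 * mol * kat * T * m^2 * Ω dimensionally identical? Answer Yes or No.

No

Left side:
  Wb = kg·m²·s⁻²·A⁻¹.
  kat = s⁻¹·mol.
  H = kg·m²·s⁻²·A⁻².
  So H⁻² = kg⁻²·m⁻⁴·s⁴·A⁴.
  Combining: Wb·kat·H⁻²·mol = (kg·m²·s⁻²·A⁻¹) · (s⁻¹·mol) · (kg⁻²·m⁻⁴·s⁴·A⁴) · mol = kg⁻¹·m⁻²·s·A³·mol².
Right side:
  W = J/s (power = energy per time),
      = kg·m²·s⁻³.
  So W⁻¹ = kg⁻¹·m⁻²·s³.
  Bq = 1/s = s⁻¹ (activity is decays per second).
  H = Wb/A (inductance = flux per current),
      = kg·m²·s⁻²·A⁻².
  So H⁻² = kg⁻²·m⁻⁴·s⁴·A⁴.
  kat = mol/s = s⁻¹·mol (catalytic activity).
  T = Wb/m² (flux density = flux per area),
      = kg·s⁻²·A⁻¹.
  Ω = V/A (resistance = voltage per current),
      = kg·m²·s⁻³·A⁻².
  Combining: W⁻¹·Bq·H⁻²·A²·mol·kat·T·m²·Ω = (kg⁻¹·m⁻²·s³) · s⁻¹ · (kg⁻²·m⁻⁴·s⁴·A⁴) · A² · mol · (s⁻¹·mol) · (kg·s⁻²·A⁻¹) · m² · (kg·m²·s⁻³·A⁻²) = kg⁻¹·m⁻²·A³·mol².
Left is kg⁻¹·m⁻²·s·A³·mol²; right is kg⁻¹·m⁻²·A³·mol² — different.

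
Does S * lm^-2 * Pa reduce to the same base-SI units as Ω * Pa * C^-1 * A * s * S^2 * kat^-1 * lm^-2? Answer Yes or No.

Left side:
  S = 1/Ω (conductance is reciprocal resistance),
      = kg⁻¹·m⁻²·s³·A².
  lm = cd·sr = cd (luminous flux; sr is dimensionless).
  So lm⁻² = cd⁻².
  Pa = N/m² (pressure = force per area),
      = kg·m⁻¹·s⁻².
  Combining: S·lm⁻²·Pa = (kg⁻¹·m⁻²·s³·A²) · cd⁻² · (kg·m⁻¹·s⁻²) = m⁻³·s·A²·cd⁻².
Right side:
  Ω = V/A (resistance = voltage per current),
      = kg·m²·s⁻³·A⁻².
  Pa = N/m² (pressure = force per area),
      = kg·m⁻¹·s⁻².
  C = A·s = s·A (charge = current × time).
  So C⁻¹ = s⁻¹·A⁻¹.
  S = 1/Ω (conductance is reciprocal resistance),
      = kg⁻¹·m⁻²·s³·A².
  So S² = kg⁻²·m⁻⁴·s⁶·A⁴.
  kat = mol/s = s⁻¹·mol (catalytic activity).
  So kat⁻¹ = s·mol⁻¹.
  lm = cd·sr = cd (luminous flux; sr is dimensionless).
  So lm⁻² = cd⁻².
  Combining: Ω·Pa·C⁻¹·A·s·S²·kat⁻¹·lm⁻² = (kg·m²·s⁻³·A⁻²) · (kg·m⁻¹·s⁻²) · (s⁻¹·A⁻¹) · A · s · (kg⁻²·m⁻⁴·s⁶·A⁴) · (s·mol⁻¹) · cd⁻² = m⁻³·s²·A²·mol⁻¹·cd⁻².
Left is m⁻³·s·A²·cd⁻²; right is m⁻³·s²·A²·mol⁻¹·cd⁻² — different.

No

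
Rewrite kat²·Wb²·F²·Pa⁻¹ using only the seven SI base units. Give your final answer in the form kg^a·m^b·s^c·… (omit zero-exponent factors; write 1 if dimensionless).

kg⁻¹·m·s⁴·A²·mol²

kat = mol/s = s⁻¹·mol (catalytic activity).
So kat² = s⁻²·mol².
Wb = V·s (flux: a volt is a weber per second),
    = kg·m²·s⁻²·A⁻¹.
So Wb² = kg²·m⁴·s⁻⁴·A⁻².
F = C/V (capacitance = charge per voltage),
    = A·s/(kg·m²·s⁻³·A⁻¹) (substituting C and V),
    = kg⁻¹·m⁻²·s⁴·A².
So F² = kg⁻²·m⁻⁴·s⁸·A⁴.
Pa = N/m² (pressure = force per area),
    = kg·m⁻¹·s⁻².
So Pa⁻¹ = kg⁻¹·m·s².
Combining: kat²·Wb²·F²·Pa⁻¹ = (s⁻²·mol²) · (kg²·m⁴·s⁻⁴·A⁻²) · (kg⁻²·m⁻⁴·s⁸·A⁴) · (kg⁻¹·m·s²) = kg⁻¹·m·s⁴·A²·mol².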